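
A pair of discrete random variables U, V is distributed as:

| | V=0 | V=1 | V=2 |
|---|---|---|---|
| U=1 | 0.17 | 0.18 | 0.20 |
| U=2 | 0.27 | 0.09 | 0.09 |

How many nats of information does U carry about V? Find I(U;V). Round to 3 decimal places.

0.043 nats

Marginals: p(U) = (0.5500, 0.4500), p(V) = (0.4400, 0.2700, 0.2900).
I(U;V) = H(U) + H(V) − H(U,V).
H(U) = 0.6881, H(V) = 1.0737, H(U,V) = 1.7187.
I(U;V) = 0.6881 + 1.0737 − 1.7187 = 0.043 nats.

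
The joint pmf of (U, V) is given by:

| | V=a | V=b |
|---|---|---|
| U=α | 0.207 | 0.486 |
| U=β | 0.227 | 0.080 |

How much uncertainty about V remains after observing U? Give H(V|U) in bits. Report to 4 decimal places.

Marginals: p(U) = (0.6930, 0.3070), p(V) = (0.4340, 0.5660).
H(V|U) = Σ p(U) · H(V|U=·).
  U=α: p=0.6930, H(V|U=α) = 0.8797
  U=β: p=0.3070, H(V|U=β) = 0.8276
Weighted sum = 0.8637 bits.

0.8637 bits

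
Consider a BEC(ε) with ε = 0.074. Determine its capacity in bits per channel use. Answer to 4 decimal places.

0.9260 bits

Binary erasure channel: capacity C = 1 − ε.
C = 1 − 0.074 = 0.9260 bits per channel use.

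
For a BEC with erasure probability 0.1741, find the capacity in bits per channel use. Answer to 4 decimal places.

Binary erasure channel: capacity C = 1 − ε.
C = 1 − 0.1741 = 0.8259 bits per channel use.

0.8259 bits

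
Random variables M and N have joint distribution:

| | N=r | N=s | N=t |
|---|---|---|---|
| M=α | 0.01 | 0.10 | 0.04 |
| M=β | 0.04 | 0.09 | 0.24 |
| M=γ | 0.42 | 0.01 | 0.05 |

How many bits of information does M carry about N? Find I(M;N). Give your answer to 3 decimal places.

Marginals: p(M) = (0.1500, 0.3700, 0.4800), p(N) = (0.4700, 0.2000, 0.3300).
I(M;N) = H(M) + H(N) − H(M,N).
H(M) = 1.4495, H(N) = 1.5042, H(M,N) = 2.3851.
I(M;N) = 1.4495 + 1.5042 − 2.3851 = 0.569 bits.

0.569 bits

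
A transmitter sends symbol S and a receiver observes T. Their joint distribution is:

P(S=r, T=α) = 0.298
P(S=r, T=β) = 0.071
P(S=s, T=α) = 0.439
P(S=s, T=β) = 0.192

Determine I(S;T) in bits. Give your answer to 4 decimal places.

Marginals: p(S) = (0.3690, 0.6310), p(T) = (0.7370, 0.2630).
I(S;T) = Σ p(x,y)·log₂[p(x,y)/(p(x)p(y))].
  (r,α): 0.298·log₂(1.0958) = 0.03932
  (r,β): 0.071·log₂(0.7316) = -0.03201
  (s,α): 0.439·log₂(0.9440) = -0.03651
  (s,β): 0.192·log₂(1.1570) = 0.04038
Sum = 0.0112 bits.

0.0112 bits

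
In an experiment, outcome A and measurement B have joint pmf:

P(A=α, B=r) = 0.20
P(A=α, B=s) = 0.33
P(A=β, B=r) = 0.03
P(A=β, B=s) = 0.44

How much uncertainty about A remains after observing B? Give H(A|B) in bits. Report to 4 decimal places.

Marginals: p(A) = (0.5300, 0.4700), p(B) = (0.2300, 0.7700).
H(A|B) = Σ p(B) · H(A|B=·).
  B=r: p=0.2300, H(A|B=r) = 0.5586
  B=s: p=0.7700, H(A|B=s) = 0.9852
Weighted sum = 0.8871 bits.

0.8871 bits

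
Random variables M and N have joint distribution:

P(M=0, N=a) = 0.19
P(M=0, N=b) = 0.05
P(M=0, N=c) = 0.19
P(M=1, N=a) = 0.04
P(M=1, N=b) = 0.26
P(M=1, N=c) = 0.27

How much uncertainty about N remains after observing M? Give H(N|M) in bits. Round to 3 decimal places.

1.342 bits

Chain rule: H(N|M) = H(M,N) − H(M).
Marginals: p(M) = (0.4300, 0.5700), p(N) = (0.2300, 0.3100, 0.4600).
H(M,N) = 2.3276 bits; H(M) = 0.9858 bits.
H(N|M) = 2.3276 − 0.9858 = 1.342 bits.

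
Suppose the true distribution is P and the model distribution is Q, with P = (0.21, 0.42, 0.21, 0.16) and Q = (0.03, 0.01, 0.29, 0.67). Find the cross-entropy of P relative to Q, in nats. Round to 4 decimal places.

2.9946 nats

H(P,Q) = −Σ p·ln q.
  −0.21·ln(0.03) = 0.73638
  −0.42·ln(0.01) = 1.93417
  −0.21·ln(0.29) = 0.25995
  −0.16·ln(0.67) = 0.06408
H(P,Q) = 2.9946 nats.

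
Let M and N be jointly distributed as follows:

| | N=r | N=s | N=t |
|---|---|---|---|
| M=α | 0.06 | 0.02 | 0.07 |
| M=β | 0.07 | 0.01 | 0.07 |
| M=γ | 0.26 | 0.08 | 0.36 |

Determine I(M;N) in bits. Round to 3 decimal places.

0.005 bits

Marginals: p(M) = (0.1500, 0.1500, 0.7000), p(N) = (0.3900, 0.1100, 0.5000).
I(M;N) = Σ p(x,y)·log₂[p(x,y)/(p(x)p(y))].
  (α,r): 0.06·log₂(1.0256) = 0.0022
  (α,s): 0.02·log₂(1.2121) = 0.0056
  (α,t): 0.07·log₂(0.9333) = -0.0070
  (β,r): 0.07·log₂(1.1966) = 0.0181
  (β,s): 0.01·log₂(0.6061) = -0.0072
  (β,t): 0.07·log₂(0.9333) = -0.0070
  (γ,r): 0.26·log₂(0.9524) = -0.0183
  (γ,s): 0.08·log₂(1.0390) = 0.0044
  (γ,t): 0.36·log₂(1.0286) = 0.0146
Sum = 0.005 bits.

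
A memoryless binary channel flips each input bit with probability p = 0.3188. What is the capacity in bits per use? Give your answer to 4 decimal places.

Binary symmetric channel: C = 1 − h₂(ε) where h₂ is the binary entropy function.
h₂(0.3188) = −0.3188·log₂0.3188 − 0.6812·log₂0.6812 = 0.9031.
C = 1 − 0.9031 = 0.0969 bits per channel use.

0.0969 bits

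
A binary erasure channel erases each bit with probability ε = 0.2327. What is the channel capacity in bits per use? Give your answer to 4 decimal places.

Binary erasure channel: capacity C = 1 − ε.
C = 1 − 0.2327 = 0.7673 bits per channel use.

0.7673 bits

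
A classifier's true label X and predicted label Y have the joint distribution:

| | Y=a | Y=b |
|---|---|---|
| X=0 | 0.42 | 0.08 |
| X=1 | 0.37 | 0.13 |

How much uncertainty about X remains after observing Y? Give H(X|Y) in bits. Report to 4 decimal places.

0.9890 bits

Marginals: p(X) = (0.5000, 0.5000), p(Y) = (0.7900, 0.2100).
H(X|Y) = Σ p(Y) · H(X|Y=·).
  Y=a: p=0.7900, H(X|Y=a) = 0.9971
  Y=b: p=0.2100, H(X|Y=b) = 0.9587
Weighted sum = 0.9890 bits.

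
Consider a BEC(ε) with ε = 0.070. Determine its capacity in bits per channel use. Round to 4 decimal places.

0.9300 bits

Binary erasure channel: capacity C = 1 − ε.
C = 1 − 0.070 = 0.9300 bits per channel use.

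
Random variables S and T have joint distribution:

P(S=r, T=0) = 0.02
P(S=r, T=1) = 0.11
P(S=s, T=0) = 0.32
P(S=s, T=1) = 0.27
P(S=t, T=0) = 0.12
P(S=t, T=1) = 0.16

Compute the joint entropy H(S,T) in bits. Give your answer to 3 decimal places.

2.289 bits

H(S,T) = −Σ p(x,y)·log₂ p(x,y) over all 6 cells.
  cell (r,0): −0.02·log₂0.02 = 0.1129
  cell (r,1): −0.11·log₂0.11 = 0.3503
  cell (s,0): −0.32·log₂0.32 = 0.5260
  cell (s,1): −0.27·log₂0.27 = 0.5100
  cell (t,0): −0.12·log₂0.12 = 0.3671
  cell (t,1): −0.16·log₂0.16 = 0.4230
Sum = 2.289 bits.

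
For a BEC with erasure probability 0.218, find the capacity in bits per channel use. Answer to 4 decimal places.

Binary erasure channel: capacity C = 1 − ε.
C = 1 − 0.218 = 0.7820 bits per channel use.

0.7820 bits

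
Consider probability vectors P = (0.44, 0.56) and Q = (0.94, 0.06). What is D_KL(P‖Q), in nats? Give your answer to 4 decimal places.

0.9168 nats

D(P‖Q) = Σ p·ln(p/q).
  0.44·ln(0.44/0.94) = -0.33401
  0.56·ln(0.56/0.06) = 1.25081
D(P‖Q) = 0.9168 nats.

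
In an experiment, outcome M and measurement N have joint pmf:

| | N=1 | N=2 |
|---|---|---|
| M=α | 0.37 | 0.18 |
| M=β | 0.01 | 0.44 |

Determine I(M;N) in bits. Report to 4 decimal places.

Marginals: p(M) = (0.5500, 0.4500), p(N) = (0.3800, 0.6200).
I(M;N) = Σ p(x,y)·log₂[p(x,y)/(p(x)p(y))].
  (α,1): 0.37·log₂(1.7703) = 0.30489
  (α,2): 0.18·log₂(0.5279) = -0.16592
  (β,1): 0.01·log₂(0.0585) = -0.04096
  (β,2): 0.44·log₂(1.5771) = 0.28918
Sum = 0.3872 bits.

0.3872 bits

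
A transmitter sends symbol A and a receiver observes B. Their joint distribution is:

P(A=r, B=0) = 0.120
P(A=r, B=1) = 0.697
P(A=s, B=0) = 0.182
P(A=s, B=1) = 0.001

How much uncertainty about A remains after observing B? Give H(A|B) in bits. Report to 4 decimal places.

0.3036 bits

Marginals: p(A) = (0.8170, 0.1830), p(B) = (0.3020, 0.6980).
H(A|B) = Σ p(B) · H(A|B=·).
  B=0: p=0.3020, H(A|B=0) = 0.9694
  B=1: p=0.6980, H(A|B=1) = 0.0156
Weighted sum = 0.3036 bits.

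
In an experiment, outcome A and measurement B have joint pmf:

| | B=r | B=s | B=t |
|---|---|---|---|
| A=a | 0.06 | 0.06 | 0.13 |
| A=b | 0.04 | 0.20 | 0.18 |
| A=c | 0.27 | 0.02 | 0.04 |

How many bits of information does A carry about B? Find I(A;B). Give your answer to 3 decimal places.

Marginals: p(A) = (0.2500, 0.4200, 0.3300), p(B) = (0.3700, 0.2800, 0.3500).
I(A;B) = Σ p(x,y)·log₂[p(x,y)/(p(x)p(y))].
  (a,r): 0.06·log₂(0.6486) = -0.0375
  (a,s): 0.06·log₂(0.8571) = -0.0133
  (a,t): 0.13·log₂(1.4857) = 0.0743
  (b,r): 0.04·log₂(0.2574) = -0.0783
  (b,s): 0.20·log₂(1.7007) = 0.1532
  (b,t): 0.18·log₂(1.2245) = 0.0526
  (c,r): 0.27·log₂(2.2113) = 0.3091
  (c,s): 0.02·log₂(0.2165) = -0.0442
  (c,t): 0.04·log₂(0.3463) = -0.0612
Sum = 0.355 bits.

0.355 bits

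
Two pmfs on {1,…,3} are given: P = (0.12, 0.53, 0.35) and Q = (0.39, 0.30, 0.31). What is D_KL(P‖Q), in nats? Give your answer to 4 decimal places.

0.2027 nats

D(P‖Q) = Σ p·ln(p/q).
  0.12·ln(0.12/0.39) = -0.14144
  0.53·ln(0.53/0.30) = 0.30162
  0.35·ln(0.35/0.31) = 0.04248
D(P‖Q) = 0.2027 nats.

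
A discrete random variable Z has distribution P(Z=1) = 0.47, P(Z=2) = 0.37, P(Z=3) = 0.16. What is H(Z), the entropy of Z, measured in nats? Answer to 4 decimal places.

1.0159 nats

H(Z) = −Σ p·ln p.
  −(0.47)·ln(0.47) = 0.35486
  −(0.37)·ln(0.37) = 0.36787
  −(0.16)·ln(0.16) = 0.29321
Sum: 0.35486 + 0.36787 + 0.29321 = 1.0159 nats.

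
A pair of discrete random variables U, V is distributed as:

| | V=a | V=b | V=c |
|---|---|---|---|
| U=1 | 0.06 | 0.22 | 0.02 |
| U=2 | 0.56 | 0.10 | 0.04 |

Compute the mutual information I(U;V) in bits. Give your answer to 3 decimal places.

Marginals: p(U) = (0.3000, 0.7000), p(V) = (0.6200, 0.3200, 0.0600).
I(U;V) = H(U) + H(V) − H(U,V).
H(U) = 0.8813, H(V) = 1.1972, H(U,V) = 1.8234.
I(U;V) = 0.8813 + 1.1972 − 1.8234 = 0.255 bits.

0.255 bits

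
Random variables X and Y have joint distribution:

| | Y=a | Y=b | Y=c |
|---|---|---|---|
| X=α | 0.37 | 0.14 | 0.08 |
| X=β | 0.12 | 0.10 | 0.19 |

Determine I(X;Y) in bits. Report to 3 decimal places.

Marginals: p(X) = (0.5900, 0.4100), p(Y) = (0.4900, 0.2400, 0.2700).
I(X;Y) = Σ p(x,y)·log₂[p(x,y)/(p(x)p(y))].
  (α,a): 0.37·log₂(1.2798) = 0.1317
  (α,b): 0.14·log₂(0.9887) = -0.0023
  (α,c): 0.08·log₂(0.5022) = -0.0795
  (β,a): 0.12·log₂(0.5973) = -0.0892
  (β,b): 0.10·log₂(1.0163) = 0.0023
  (β,c): 0.19·log₂(1.7164) = 0.1481
Sum = 0.111 bits.

0.111 bits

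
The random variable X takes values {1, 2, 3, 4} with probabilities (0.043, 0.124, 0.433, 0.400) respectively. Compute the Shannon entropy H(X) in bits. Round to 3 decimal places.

1.620 bits

H(X) = −Σ p·log₂ p.
  −(0.043)·log₂(0.043) = 0.1952
  −(0.124)·log₂(0.124) = 0.3734
  −(0.433)·log₂(0.433) = 0.5229
  −(0.400)·log₂(0.400) = 0.5288
Sum: 0.1952 + 0.3734 + 0.5229 + 0.5288 = 1.620 bits.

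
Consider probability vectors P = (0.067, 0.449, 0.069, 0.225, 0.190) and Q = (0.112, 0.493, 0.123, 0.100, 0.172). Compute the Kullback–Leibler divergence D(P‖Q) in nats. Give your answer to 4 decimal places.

D(P‖Q) = Σ p·ln(p/q).
  0.067·ln(0.067/0.112) = -0.03443
  0.449·ln(0.449/0.493) = -0.04198
  0.069·ln(0.069/0.123) = -0.03989
  0.225·ln(0.225/0.100) = 0.18246
  0.190·ln(0.190/0.172) = 0.01891
D(P‖Q) = 0.0851 nats.

0.0851 nats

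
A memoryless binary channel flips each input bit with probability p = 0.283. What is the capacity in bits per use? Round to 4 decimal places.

0.1405 bits

Binary symmetric channel: C = 1 − h₂(ε) where h₂ is the binary entropy function.
h₂(0.283) = −0.283·log₂0.283 − 0.717·log₂0.717 = 0.8595.
C = 1 − 0.8595 = 0.1405 bits per channel use.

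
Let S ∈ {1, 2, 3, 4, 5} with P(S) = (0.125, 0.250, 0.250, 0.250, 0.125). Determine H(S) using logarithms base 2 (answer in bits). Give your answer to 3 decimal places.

H(S) = −Σ p·log₂ p.
  −(0.125)·log₂(0.125) = 0.3750
  −(0.250)·log₂(0.250) = 0.5000
  −(0.250)·log₂(0.250) = 0.5000
  −(0.250)·log₂(0.250) = 0.5000
  −(0.125)·log₂(0.125) = 0.3750
Sum: 0.3750 + 0.5000 + 0.5000 + 0.5000 + 0.3750 = 2.250 bits.

2.250 bits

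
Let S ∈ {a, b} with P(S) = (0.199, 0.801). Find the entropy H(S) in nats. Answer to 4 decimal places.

H(S) = −Σ p·ln p.
  −(0.199)·ln(0.199) = 0.32128
  −(0.801)·ln(0.801) = 0.17774
Sum: 0.32128 + 0.17774 = 0.4990 nats.

0.4990 nats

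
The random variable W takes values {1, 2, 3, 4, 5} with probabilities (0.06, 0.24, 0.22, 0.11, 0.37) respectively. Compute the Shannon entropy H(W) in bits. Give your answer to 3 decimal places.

H(W) = −Σ p·log₂ p.
  −(0.06)·log₂(0.06) = 0.2435
  −(0.24)·log₂(0.24) = 0.4941
  −(0.22)·log₂(0.22) = 0.4806
  −(0.11)·log₂(0.11) = 0.3503
  −(0.37)·log₂(0.37) = 0.5307
Sum: 0.2435 + 0.4941 + 0.4806 + 0.3503 + 0.5307 = 2.099 bits.

2.099 bits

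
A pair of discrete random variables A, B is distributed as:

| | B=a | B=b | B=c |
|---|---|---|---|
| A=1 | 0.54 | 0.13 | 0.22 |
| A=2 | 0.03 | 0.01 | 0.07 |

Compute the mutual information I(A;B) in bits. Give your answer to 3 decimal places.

0.047 bits

Marginals: p(A) = (0.8900, 0.1100), p(B) = (0.5700, 0.1400, 0.2900).
I(A;B) = H(A) + H(B) − H(A,B).
H(A) = 0.4999, H(B) = 1.3773, H(A,B) = 1.8300.
I(A;B) = 0.4999 + 1.3773 − 1.8300 = 0.047 bits.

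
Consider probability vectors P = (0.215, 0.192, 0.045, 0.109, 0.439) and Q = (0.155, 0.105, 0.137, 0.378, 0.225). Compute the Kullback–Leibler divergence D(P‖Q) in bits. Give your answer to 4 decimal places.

D(P‖Q) = Σ p·log₂(p/q).
  0.215·log₂(0.215/0.155) = 0.10149
  0.192·log₂(0.192/0.105) = 0.16718
  0.045·log₂(0.045/0.137) = -0.07228
  0.109·log₂(0.109/0.378) = -0.19555
  0.439·log₂(0.439/0.225) = 0.42333
D(P‖Q) = 0.4242 bits.

0.4242 bits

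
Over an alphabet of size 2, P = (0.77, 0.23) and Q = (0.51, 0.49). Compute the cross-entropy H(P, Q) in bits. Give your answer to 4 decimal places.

0.9847 bits

H(P,Q) = −Σ p·log₂ q.
  −0.77·log₂(0.51) = 0.74800
  −0.23·log₂(0.49) = 0.23670
H(P,Q) = 0.9847 bits.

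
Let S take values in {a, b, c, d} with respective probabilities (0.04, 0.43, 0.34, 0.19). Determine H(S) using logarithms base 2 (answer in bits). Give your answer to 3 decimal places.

1.694 bits

H(S) = −Σ p·log₂ p.
  −(0.04)·log₂(0.04) = 0.1858
  −(0.43)·log₂(0.43) = 0.5236
  −(0.34)·log₂(0.34) = 0.5292
  −(0.19)·log₂(0.19) = 0.4552
Sum: 0.1858 + 0.5236 + 0.5292 + 0.4552 = 1.694 bits.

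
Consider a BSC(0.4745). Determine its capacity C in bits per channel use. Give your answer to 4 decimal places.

Binary symmetric channel: C = 1 − h₂(ε) where h₂ is the binary entropy function.
h₂(0.4745) = −0.4745·log₂0.4745 − 0.5255·log₂0.5255 = 0.9981.
C = 1 − 0.9981 = 0.0019 bits per channel use.

0.0019 bits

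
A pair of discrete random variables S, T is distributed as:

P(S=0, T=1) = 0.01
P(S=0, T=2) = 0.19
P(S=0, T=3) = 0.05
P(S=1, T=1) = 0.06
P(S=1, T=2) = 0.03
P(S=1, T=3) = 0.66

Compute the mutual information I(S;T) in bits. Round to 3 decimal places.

0.383 bits

Marginals: p(S) = (0.2500, 0.7500), p(T) = (0.0700, 0.2200, 0.7100).
I(S;T) = H(S) + H(T) − H(S,T).
H(S) = 0.8113, H(T) = 1.0999, H(S,T) = 1.5287.
I(S;T) = 0.8113 + 1.0999 − 1.5287 = 0.383 bits.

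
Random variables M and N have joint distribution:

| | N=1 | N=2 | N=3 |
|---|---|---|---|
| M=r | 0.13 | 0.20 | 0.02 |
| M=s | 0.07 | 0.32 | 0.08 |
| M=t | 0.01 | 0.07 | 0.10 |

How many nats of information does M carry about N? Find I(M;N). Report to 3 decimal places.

Marginals: p(M) = (0.3500, 0.4700, 0.1800), p(N) = (0.2100, 0.5900, 0.2000).
I(M;N) = H(M) + H(N) − H(M,N).
H(M) = 1.0310, H(N) = 0.9609, H(M,N) = 1.8806.
I(M;N) = 1.0310 + 0.9609 − 1.8806 = 0.111 nats.

0.111 nats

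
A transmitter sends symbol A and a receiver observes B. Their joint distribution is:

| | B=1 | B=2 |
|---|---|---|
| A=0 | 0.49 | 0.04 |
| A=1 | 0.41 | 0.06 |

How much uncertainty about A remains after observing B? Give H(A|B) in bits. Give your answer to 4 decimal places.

0.9920 bits

Chain rule: H(A|B) = H(A,B) − H(B).
Marginals: p(A) = (0.5300, 0.4700), p(B) = (0.9000, 0.1000).
H(A,B) = 1.4610 bits; H(B) = 0.4690 bits.
H(A|B) = 1.4610 − 0.4690 = 0.9920 bits.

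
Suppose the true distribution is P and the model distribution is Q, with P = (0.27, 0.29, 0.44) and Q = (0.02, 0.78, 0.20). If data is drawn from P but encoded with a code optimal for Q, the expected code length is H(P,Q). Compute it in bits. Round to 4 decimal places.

2.6494 bits

H(P,Q) = −Σ p·log₂ q.
  −0.27·log₂(0.02) = 1.52384
  −0.29·log₂(0.78) = 0.10395
  −0.44·log₂(0.20) = 1.02165
H(P,Q) = 2.6494 bits.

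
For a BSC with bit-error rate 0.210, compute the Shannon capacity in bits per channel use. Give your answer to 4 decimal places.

Binary symmetric channel: C = 1 − h₂(ε) where h₂ is the binary entropy function.
h₂(0.210) = −0.210·log₂0.210 − 0.790·log₂0.790 = 0.7415.
C = 1 − 0.7415 = 0.2585 bits per channel use.

0.2585 bits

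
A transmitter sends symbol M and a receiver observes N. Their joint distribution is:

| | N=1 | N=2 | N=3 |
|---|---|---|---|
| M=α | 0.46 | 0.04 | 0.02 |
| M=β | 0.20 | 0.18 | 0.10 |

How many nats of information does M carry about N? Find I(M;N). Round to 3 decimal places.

0.129 nats

Marginals: p(M) = (0.5200, 0.4800), p(N) = (0.6600, 0.2200, 0.1200).
I(M;N) = H(M) + H(N) − H(M,N).
H(M) = 0.6923, H(N) = 0.8618, H(M,N) = 1.4250.
I(M;N) = 0.6923 + 0.8618 − 1.4250 = 0.129 nats.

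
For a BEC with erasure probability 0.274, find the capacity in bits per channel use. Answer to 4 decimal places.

0.7260 bits

Binary erasure channel: capacity C = 1 − ε.
C = 1 − 0.274 = 0.7260 bits per channel use.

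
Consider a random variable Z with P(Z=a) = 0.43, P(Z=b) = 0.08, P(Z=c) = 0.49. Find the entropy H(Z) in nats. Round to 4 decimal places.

H(Z) = −Σ p·ln p.
  −(0.43)·ln(0.43) = 0.36291
  −(0.08)·ln(0.08) = 0.20206
  −(0.49)·ln(0.49) = 0.34954
Sum: 0.36291 + 0.20206 + 0.34954 = 0.9145 nats.

0.9145 nats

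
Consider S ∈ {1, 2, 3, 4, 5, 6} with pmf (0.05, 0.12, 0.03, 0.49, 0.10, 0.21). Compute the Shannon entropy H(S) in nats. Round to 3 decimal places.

1.417 nats

H(S) = −Σ p·ln p.
  −(0.05)·ln(0.05) = 0.1498
  −(0.12)·ln(0.12) = 0.2544
  −(0.03)·ln(0.03) = 0.1052
  −(0.49)·ln(0.49) = 0.3495
  −(0.10)·ln(0.10) = 0.2303
  −(0.21)·ln(0.21) = 0.3277
Sum: 0.1498 + 0.2544 + 0.1052 + 0.3495 + 0.2303 + 0.3277 = 1.417 nats.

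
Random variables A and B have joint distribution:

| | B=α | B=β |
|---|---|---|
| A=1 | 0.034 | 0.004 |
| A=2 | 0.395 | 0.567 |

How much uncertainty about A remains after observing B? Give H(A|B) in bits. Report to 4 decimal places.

0.2058 bits

Marginals: p(A) = (0.0380, 0.9620), p(B) = (0.4290, 0.5710).
H(A|B) = Σ p(B) · H(A|B=·).
  B=α: p=0.4290, H(A|B=α) = 0.3995
  B=β: p=0.5710, H(A|B=β) = 0.0602
Weighted sum = 0.2058 bits.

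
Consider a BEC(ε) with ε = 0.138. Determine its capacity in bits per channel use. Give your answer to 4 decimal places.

0.8620 bits

Binary erasure channel: capacity C = 1 − ε.
C = 1 − 0.138 = 0.8620 bits per channel use.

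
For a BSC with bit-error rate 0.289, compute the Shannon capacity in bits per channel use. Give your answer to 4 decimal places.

0.1326 bits

Binary symmetric channel: C = 1 − h₂(ε) where h₂ is the binary entropy function.
h₂(0.289) = −0.289·log₂0.289 − 0.711·log₂0.711 = 0.8674.
C = 1 − 0.8674 = 0.1326 bits per channel use.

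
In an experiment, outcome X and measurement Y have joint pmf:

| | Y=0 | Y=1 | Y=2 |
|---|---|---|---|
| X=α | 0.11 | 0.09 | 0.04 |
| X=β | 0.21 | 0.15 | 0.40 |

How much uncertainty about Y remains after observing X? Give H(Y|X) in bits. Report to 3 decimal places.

1.466 bits

Marginals: p(X) = (0.2400, 0.7600), p(Y) = (0.3200, 0.2400, 0.4400).
H(Y|X) = Σ p(X) · H(Y|X=·).
  X=α: p=0.2400, H(Y|X=α) = 1.4773
  X=β: p=0.7600, H(Y|X=β) = 1.4621
Weighted sum = 1.466 bits.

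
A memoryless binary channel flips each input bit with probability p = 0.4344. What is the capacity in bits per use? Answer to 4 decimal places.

0.0125 bits

Binary symmetric channel: C = 1 − h₂(ε) where h₂ is the binary entropy function.
h₂(0.4344) = −0.4344·log₂0.4344 − 0.5656·log₂0.5656 = 0.9875.
C = 1 − 0.9875 = 0.0125 bits per channel use.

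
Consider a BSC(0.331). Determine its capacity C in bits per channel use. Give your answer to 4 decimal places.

0.0841 bits

Binary symmetric channel: C = 1 − h₂(ε) where h₂ is the binary entropy function.
h₂(0.331) = −0.331·log₂0.331 − 0.669·log₂0.669 = 0.9159.
C = 1 − 0.9159 = 0.0841 bits per channel use.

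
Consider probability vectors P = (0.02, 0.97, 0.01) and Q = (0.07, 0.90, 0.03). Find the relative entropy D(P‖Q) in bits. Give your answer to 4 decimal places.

0.0528 bits

D(P‖Q) = Σ p·log₂(p/q).
  0.02·log₂(0.02/0.07) = -0.03615
  0.97·log₂(0.97/0.90) = 0.10482
  0.01·log₂(0.01/0.03) = -0.01585
D(P‖Q) = 0.0528 bits.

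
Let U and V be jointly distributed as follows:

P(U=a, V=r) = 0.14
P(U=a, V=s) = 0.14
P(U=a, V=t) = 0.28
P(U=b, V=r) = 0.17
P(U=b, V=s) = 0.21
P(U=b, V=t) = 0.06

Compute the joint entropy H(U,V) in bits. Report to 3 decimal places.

2.459 bits

H(U,V) = −Σ p(x,y)·log₂ p(x,y) over all 6 cells.
  cell (a,r): −0.14·log₂0.14 = 0.3971
  cell (a,s): −0.14·log₂0.14 = 0.3971
  cell (a,t): −0.28·log₂0.28 = 0.5142
  cell (b,r): −0.17·log₂0.17 = 0.4346
  cell (b,s): −0.21·log₂0.21 = 0.4728
  cell (b,t): −0.06·log₂0.06 = 0.2435
Sum = 2.459 bits.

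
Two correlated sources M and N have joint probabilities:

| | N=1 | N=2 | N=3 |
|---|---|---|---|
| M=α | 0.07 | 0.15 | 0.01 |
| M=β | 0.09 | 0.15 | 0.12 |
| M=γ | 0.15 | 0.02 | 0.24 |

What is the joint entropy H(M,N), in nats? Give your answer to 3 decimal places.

H(M,N) = −Σ p(x,y)·ln p(x,y) over all 9 cells.
  cell (α,1): −0.07·ln0.07 = 0.1861
  cell (α,2): −0.15·ln0.15 = 0.2846
  cell (α,3): −0.01·ln0.01 = 0.0461
  cell (β,1): −0.09·ln0.09 = 0.2167
  cell (β,2): −0.15·ln0.15 = 0.2846
  cell (β,3): −0.12·ln0.12 = 0.2544
  cell (γ,1): −0.15·ln0.15 = 0.2846
  cell (γ,2): −0.02·ln0.02 = 0.0782
  cell (γ,3): −0.24·ln0.24 = 0.3425
Sum = 1.978 nats.

1.978 nats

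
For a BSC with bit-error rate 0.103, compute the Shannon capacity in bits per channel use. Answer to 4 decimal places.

0.5216 bits

Binary symmetric channel: C = 1 − h₂(ε) where h₂ is the binary entropy function.
h₂(0.103) = −0.103·log₂0.103 − 0.897·log₂0.897 = 0.4784.
C = 1 − 0.4784 = 0.5216 bits per channel use.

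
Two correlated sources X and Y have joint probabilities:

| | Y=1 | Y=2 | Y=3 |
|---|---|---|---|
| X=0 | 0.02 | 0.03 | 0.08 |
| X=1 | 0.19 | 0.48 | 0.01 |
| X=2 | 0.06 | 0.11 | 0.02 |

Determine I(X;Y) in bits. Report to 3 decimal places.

Marginals: p(X) = (0.1300, 0.6800, 0.1900), p(Y) = (0.2700, 0.6200, 0.1100).
I(X;Y) = Σ p(x,y)·log₂[p(x,y)/(p(x)p(y))].
  (0,1): 0.02·log₂(0.5698) = -0.0162
  (0,2): 0.03·log₂(0.3722) = -0.0428
  (0,3): 0.08·log₂(5.5944) = 0.1987
  (1,1): 0.19·log₂(1.0349) = 0.0094
  (1,2): 0.48·log₂(1.1385) = 0.0898
  (1,3): 0.01·log₂(0.1337) = -0.0290
  (2,1): 0.06·log₂(1.1696) = 0.0136
  (2,2): 0.11·log₂(0.9338) = -0.0109
  (2,3): 0.02·log₂(0.9569) = -0.0013
Sum = 0.211 bits.

0.211 bits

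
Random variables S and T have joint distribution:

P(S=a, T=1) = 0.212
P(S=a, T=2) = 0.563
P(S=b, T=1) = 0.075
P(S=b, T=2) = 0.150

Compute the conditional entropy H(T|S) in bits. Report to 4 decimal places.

Chain rule: H(T|S) = H(S,T) − H(S).
Marginals: p(S) = (0.7750, 0.2250), p(T) = (0.2870, 0.7130).
H(S,T) = 1.6319 bits; H(S) = 0.7692 bits.
H(T|S) = 1.6319 − 0.7692 = 0.8627 bits.

0.8627 bits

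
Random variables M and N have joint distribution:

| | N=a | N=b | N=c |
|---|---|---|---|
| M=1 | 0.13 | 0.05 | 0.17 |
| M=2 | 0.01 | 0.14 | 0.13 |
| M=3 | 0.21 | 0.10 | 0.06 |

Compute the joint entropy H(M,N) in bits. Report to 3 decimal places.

2.928 bits

H(M,N) = −Σ p(x,y)·log₂ p(x,y) over all 9 cells.
  cell (1,a): −0.13·log₂0.13 = 0.3826
  cell (1,b): −0.05·log₂0.05 = 0.2161
  cell (1,c): −0.17·log₂0.17 = 0.4346
  cell (2,a): −0.01·log₂0.01 = 0.0664
  cell (2,b): −0.14·log₂0.14 = 0.3971
  cell (2,c): −0.13·log₂0.13 = 0.3826
  cell (3,a): −0.21·log₂0.21 = 0.4728
  cell (3,b): −0.10·log₂0.10 = 0.3322
  cell (3,c): −0.06·log₂0.06 = 0.2435
Sum = 2.928 bits.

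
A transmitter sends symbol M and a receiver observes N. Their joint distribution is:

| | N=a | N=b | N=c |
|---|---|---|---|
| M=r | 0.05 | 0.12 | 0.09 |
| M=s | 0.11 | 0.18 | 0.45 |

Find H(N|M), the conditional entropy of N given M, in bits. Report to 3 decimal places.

Chain rule: H(N|M) = H(M,N) − H(M).
Marginals: p(M) = (0.2600, 0.7400), p(N) = (0.1600, 0.3000, 0.5400).
H(M,N) = 2.2098 bits; H(M) = 0.8267 bits.
H(N|M) = 2.2098 − 0.8267 = 1.383 bits.

1.383 bits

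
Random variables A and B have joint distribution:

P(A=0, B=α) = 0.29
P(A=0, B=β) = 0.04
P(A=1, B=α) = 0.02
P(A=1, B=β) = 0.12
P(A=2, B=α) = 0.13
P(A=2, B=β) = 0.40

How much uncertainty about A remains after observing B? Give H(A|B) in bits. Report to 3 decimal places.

1.105 bits

Chain rule: H(A|B) = H(A,B) − H(B).
Marginals: p(A) = (0.3300, 0.1400, 0.5300), p(B) = (0.4400, 0.5600).
H(A,B) = 2.0950 bits; H(B) = 0.9896 bits.
H(A|B) = 2.0950 − 0.9896 = 1.105 bits.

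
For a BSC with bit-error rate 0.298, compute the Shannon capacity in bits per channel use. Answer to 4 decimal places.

0.1212 bits

Binary symmetric channel: C = 1 − h₂(ε) where h₂ is the binary entropy function.
h₂(0.298) = −0.298·log₂0.298 − 0.702·log₂0.702 = 0.8788.
C = 1 − 0.8788 = 0.1212 bits per channel use.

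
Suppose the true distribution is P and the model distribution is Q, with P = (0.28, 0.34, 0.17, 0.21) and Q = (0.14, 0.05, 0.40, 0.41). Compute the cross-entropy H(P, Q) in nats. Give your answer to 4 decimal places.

1.9121 nats

H(P,Q) = −Σ p·ln q.
  −0.28·ln(0.14) = 0.55051
  −0.34·ln(0.05) = 1.01855
  −0.17·ln(0.40) = 0.15577
  −0.21·ln(0.41) = 0.18724
H(P,Q) = 1.9121 nats.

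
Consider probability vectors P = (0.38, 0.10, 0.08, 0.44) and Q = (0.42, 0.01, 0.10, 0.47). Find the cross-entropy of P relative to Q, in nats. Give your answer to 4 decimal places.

1.3066 nats

H(P,Q) = −Σ p·ln q.
  −0.38·ln(0.42) = 0.32965
  −0.10·ln(0.01) = 0.46052
  −0.08·ln(0.10) = 0.18421
  −0.44·ln(0.47) = 0.33221
H(P,Q) = 1.3066 nats.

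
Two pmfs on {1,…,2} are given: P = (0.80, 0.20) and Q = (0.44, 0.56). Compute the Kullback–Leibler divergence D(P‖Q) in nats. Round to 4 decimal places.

0.2723 nats

D(P‖Q) = Σ p·ln(p/q).
  0.80·ln(0.80/0.44) = 0.47827
  0.20·ln(0.20/0.56) = -0.20592
D(P‖Q) = 0.2723 nats.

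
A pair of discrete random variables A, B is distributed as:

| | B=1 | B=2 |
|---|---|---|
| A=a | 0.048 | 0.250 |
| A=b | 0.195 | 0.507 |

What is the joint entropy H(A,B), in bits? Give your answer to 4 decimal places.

H(A,B) = −Σ p(x,y)·log₂ p(x,y) over all 4 cells.
  cell (a,1): −0.048·log₂0.048 = 0.21028
  cell (a,2): −0.250·log₂0.250 = 0.50000
  cell (b,1): −0.195·log₂0.195 = 0.45990
  cell (b,2): −0.507·log₂0.507 = 0.49683
Sum = 1.6670 bits.

1.6670 bits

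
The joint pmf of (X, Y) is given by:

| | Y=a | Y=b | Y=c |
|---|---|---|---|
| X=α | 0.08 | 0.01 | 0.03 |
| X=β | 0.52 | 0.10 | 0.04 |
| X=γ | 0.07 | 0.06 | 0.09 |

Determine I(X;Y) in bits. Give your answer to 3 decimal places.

Marginals: p(X) = (0.1200, 0.6600, 0.2200), p(Y) = (0.6700, 0.1700, 0.1600).
I(X;Y) = H(X) + H(Y) − H(X,Y).
H(X) = 1.2433, H(Y) = 1.2447, H(X,Y) = 2.3430.
I(X;Y) = 1.2433 + 1.2447 − 2.3430 = 0.145 bits.

0.145 bits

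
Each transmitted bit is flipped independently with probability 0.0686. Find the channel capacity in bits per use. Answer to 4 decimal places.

0.6393 bits

Binary symmetric channel: C = 1 − h₂(ε) where h₂ is the binary entropy function.
h₂(0.0686) = −0.0686·log₂0.0686 − 0.9314·log₂0.9314 = 0.3607.
C = 1 − 0.3607 = 0.6393 bits per channel use.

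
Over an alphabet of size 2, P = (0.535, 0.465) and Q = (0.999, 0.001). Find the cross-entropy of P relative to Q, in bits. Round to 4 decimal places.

4.6349 bits

H(P,Q) = −Σ p·log₂ q.
  −0.535·log₂(0.999) = 0.00077
  −0.465·log₂(0.001) = 4.63409
H(P,Q) = 4.6349 bits.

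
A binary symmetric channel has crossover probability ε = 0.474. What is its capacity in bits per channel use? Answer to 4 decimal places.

0.0020 bits

Binary symmetric channel: C = 1 − h₂(ε) where h₂ is the binary entropy function.
h₂(0.474) = −0.474·log₂0.474 − 0.526·log₂0.526 = 0.9980.
C = 1 − 0.9980 = 0.0020 bits per channel use.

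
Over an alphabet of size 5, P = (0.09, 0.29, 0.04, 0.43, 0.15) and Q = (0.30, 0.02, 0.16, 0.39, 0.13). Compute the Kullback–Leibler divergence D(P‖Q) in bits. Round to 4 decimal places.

D(P‖Q) = Σ p·log₂(p/q).
  0.09·log₂(0.09/0.30) = -0.15633
  0.29·log₂(0.29/0.02) = 1.11881
  0.04·log₂(0.04/0.16) = -0.08000
  0.43·log₂(0.43/0.39) = 0.06057
  0.15·log₂(0.15/0.13) = 0.03097
D(P‖Q) = 0.9740 bits.

0.9740 bits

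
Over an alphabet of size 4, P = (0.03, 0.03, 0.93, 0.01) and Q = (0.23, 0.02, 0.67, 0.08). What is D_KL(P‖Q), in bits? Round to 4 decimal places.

0.3393 bits

D(P‖Q) = Σ p·log₂(p/q).
  0.03·log₂(0.03/0.23) = -0.08816
  0.03·log₂(0.03/0.02) = 0.01755
  0.93·log₂(0.93/0.67) = 0.43995
  0.01·log₂(0.01/0.08) = -0.03000
D(P‖Q) = 0.3393 bits.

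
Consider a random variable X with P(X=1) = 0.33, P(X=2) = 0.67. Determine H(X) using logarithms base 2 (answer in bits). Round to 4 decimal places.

H(X) = −Σ p·log₂ p.
  −(0.33)·log₂(0.33) = 0.52782
  −(0.67)·log₂(0.67) = 0.38710
Sum: 0.52782 + 0.38710 = 0.9149 bits.

0.9149 bits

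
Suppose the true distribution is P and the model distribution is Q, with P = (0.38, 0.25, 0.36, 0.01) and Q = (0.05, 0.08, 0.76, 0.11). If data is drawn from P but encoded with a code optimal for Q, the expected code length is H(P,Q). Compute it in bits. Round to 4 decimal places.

H(P,Q) = −Σ p·log₂ q.
  −0.38·log₂(0.05) = 1.64233
  −0.25·log₂(0.08) = 0.91096
  −0.36·log₂(0.76) = 0.14253
  −0.01·log₂(0.11) = 0.03184
H(P,Q) = 2.7277 bits.

2.7277 bits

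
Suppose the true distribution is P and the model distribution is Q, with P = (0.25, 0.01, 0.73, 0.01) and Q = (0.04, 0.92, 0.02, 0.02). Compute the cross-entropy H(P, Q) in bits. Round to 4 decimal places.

5.3386 bits

H(P,Q) = −Σ p·log₂ q.
  −0.25·log₂(0.04) = 1.16096
  −0.01·log₂(0.92) = 0.00120
  −0.73·log₂(0.02) = 4.12002
  −0.01·log₂(0.02) = 0.05644
H(P,Q) = 5.3386 bits.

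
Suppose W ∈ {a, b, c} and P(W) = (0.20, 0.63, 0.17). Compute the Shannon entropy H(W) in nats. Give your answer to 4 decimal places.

0.9142 nats

H(W) = −Σ p·ln p.
  −(0.20)·ln(0.20) = 0.32189
  −(0.63)·ln(0.63) = 0.29108
  −(0.17)·ln(0.17) = 0.30123
Sum: 0.32189 + 0.29108 + 0.30123 = 0.9142 nats.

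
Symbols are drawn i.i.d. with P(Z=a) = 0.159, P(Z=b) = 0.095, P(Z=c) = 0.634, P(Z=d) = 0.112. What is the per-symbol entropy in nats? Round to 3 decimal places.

H(Z) = −Σ p·ln p.
  −(0.159)·ln(0.159) = 0.2924
  −(0.095)·ln(0.095) = 0.2236
  −(0.634)·ln(0.634) = 0.2889
  −(0.112)·ln(0.112) = 0.2452
Sum: 0.2924 + 0.2236 + 0.2889 + 0.2452 = 1.050 nats.

1.050 nats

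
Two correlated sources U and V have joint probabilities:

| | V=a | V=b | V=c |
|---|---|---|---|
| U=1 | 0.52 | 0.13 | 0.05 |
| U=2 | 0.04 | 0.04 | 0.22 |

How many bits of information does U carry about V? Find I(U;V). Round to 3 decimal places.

0.353 bits

Marginals: p(U) = (0.7000, 0.3000), p(V) = (0.5600, 0.1700, 0.2700).
I(U;V) = H(U) + H(V) − H(U,V).
H(U) = 0.8813, H(V) = 1.4130, H(U,V) = 1.9414.
I(U;V) = 0.8813 + 1.4130 − 1.9414 = 0.353 bits.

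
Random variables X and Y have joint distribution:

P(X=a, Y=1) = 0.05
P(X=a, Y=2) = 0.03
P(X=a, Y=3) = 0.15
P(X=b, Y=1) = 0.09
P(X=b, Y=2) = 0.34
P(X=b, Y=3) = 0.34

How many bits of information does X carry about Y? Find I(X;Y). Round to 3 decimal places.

0.061 bits

Marginals: p(X) = (0.2300, 0.7700), p(Y) = (0.1400, 0.3700, 0.4900).
I(X;Y) = Σ p(x,y)·log₂[p(x,y)/(p(x)p(y))].
  (a,1): 0.05·log₂(1.5528) = 0.0317
  (a,2): 0.03·log₂(0.3525) = -0.0451
  (a,3): 0.15·log₂(1.3310) = 0.0619
  (b,1): 0.09·log₂(0.8349) = -0.0234
  (b,2): 0.34·log₂(1.1934) = 0.0867
  (b,3): 0.34·log₂(0.9011) = -0.0511
Sum = 0.061 bits.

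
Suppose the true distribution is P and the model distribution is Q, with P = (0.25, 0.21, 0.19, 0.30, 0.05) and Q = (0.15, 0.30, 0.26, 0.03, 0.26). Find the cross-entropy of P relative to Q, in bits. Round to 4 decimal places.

3.0331 bits

H(P,Q) = −Σ p·log₂ q.
  −0.25·log₂(0.15) = 0.68424
  −0.21·log₂(0.30) = 0.36476
  −0.19·log₂(0.26) = 0.36925
  −0.30·log₂(0.03) = 1.51767
  −0.05·log₂(0.26) = 0.09717
H(P,Q) = 3.0331 bits.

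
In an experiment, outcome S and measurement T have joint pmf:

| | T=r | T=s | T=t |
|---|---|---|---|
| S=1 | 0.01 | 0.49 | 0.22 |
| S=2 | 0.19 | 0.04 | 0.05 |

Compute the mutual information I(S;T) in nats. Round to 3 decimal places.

Marginals: p(S) = (0.7200, 0.2800), p(T) = (0.2000, 0.5300, 0.2700).
I(S;T) = Σ p(x,y)·ln[p(x,y)/(p(x)p(y))].
  (1,r): 0.01·ln(0.0694) = -0.0267
  (1,s): 0.49·ln(1.2841) = 0.1225
  (1,t): 0.22·ln(1.1317) = 0.0272
  (2,r): 0.19·ln(3.3929) = 0.2321
  (2,s): 0.04·ln(0.2695) = -0.0524
  (2,t): 0.05·ln(0.6614) = -0.0207
Sum = 0.282 nats.

0.282 nats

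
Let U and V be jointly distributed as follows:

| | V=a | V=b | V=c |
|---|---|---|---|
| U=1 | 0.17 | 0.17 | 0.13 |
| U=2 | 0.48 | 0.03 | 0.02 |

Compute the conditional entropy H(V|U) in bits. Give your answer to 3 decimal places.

Chain rule: H(V|U) = H(U,V) − H(U).
Marginals: p(U) = (0.4700, 0.5300), p(V) = (0.6500, 0.2000, 0.1500).
H(U,V) = 2.0247 bits; H(U) = 0.9974 bits.
H(V|U) = 2.0247 − 0.9974 = 1.027 bits.

1.027 bits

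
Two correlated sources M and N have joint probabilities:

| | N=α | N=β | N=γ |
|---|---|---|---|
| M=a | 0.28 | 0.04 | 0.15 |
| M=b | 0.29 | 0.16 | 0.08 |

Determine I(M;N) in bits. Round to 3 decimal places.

Marginals: p(M) = (0.4700, 0.5300), p(N) = (0.5700, 0.2000, 0.2300).
I(M;N) = H(M) + H(N) − H(M,N).
H(M) = 0.9974, H(N) = 1.4143, H(M,N) = 2.3429.
I(M;N) = 0.9974 + 1.4143 − 2.3429 = 0.069 bits.

0.069 bits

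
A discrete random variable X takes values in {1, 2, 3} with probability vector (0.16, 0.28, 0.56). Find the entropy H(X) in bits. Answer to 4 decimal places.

1.4057 bits

H(X) = −Σ p·log₂ p.
  −(0.16)·log₂(0.16) = 0.42302
  −(0.28)·log₂(0.28) = 0.51422
  −(0.56)·log₂(0.56) = 0.46844
Sum: 0.42302 + 0.51422 + 0.46844 = 1.4057 bits.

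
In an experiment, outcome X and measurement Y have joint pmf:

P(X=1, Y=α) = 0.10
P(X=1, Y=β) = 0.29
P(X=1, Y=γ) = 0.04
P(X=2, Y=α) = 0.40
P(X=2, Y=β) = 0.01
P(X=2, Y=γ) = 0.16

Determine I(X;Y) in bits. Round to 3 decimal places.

0.417 bits

Marginals: p(X) = (0.4300, 0.5700), p(Y) = (0.5000, 0.3000, 0.2000).
I(X;Y) = H(X) + H(Y) − H(X,Y).
H(X) = 0.9858, H(Y) = 1.4855, H(X,Y) = 2.0541.
I(X;Y) = 0.9858 + 1.4855 − 2.0541 = 0.417 bits.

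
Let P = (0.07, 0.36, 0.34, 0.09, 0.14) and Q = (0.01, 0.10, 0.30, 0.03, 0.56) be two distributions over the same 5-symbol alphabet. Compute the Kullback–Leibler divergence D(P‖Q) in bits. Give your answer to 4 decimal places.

D(P‖Q) = Σ p·log₂(p/q).
  0.07·log₂(0.07/0.01) = 0.19651
  0.36·log₂(0.36/0.10) = 0.66528
  0.34·log₂(0.34/0.30) = 0.06139
  0.09·log₂(0.09/0.03) = 0.14265
  0.14·log₂(0.14/0.56) = -0.28000
D(P‖Q) = 0.7858 bits.

0.7858 bits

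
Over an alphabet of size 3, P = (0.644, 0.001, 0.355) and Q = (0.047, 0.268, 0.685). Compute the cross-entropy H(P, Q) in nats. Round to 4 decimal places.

H(P,Q) = −Σ p·ln q.
  −0.644·ln(0.047) = 1.96910
  −0.001·ln(0.268) = 0.00132
  −0.355·ln(0.685) = 0.13431
H(P,Q) = 2.1047 nats.

2.1047 nats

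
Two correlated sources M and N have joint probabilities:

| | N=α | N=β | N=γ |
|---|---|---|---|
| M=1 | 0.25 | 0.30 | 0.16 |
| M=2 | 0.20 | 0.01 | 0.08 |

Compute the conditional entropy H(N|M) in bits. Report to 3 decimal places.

Marginals: p(M) = (0.7100, 0.2900), p(N) = (0.4500, 0.3100, 0.2400).
H(N|M) = Σ p(M) · H(N|M=·).
  M=1: p=0.7100, H(N|M=1) = 1.5398
  M=2: p=0.2900, H(N|M=2) = 1.0498
Weighted sum = 1.398 bits.

1.398 bits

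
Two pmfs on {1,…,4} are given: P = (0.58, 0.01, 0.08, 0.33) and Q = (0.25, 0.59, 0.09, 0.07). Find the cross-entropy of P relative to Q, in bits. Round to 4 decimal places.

H(P,Q) = −Σ p·log₂ q.
  −0.58·log₂(0.25) = 1.16000
  −0.01·log₂(0.59) = 0.00761
  −0.08·log₂(0.09) = 0.27791
  −0.33·log₂(0.07) = 1.26605
H(P,Q) = 2.7116 bits.

2.7116 bits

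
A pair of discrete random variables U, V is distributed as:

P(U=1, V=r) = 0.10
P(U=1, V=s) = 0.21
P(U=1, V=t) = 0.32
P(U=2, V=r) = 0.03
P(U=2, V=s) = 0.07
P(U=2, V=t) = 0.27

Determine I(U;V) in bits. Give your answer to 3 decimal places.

0.035 bits

Marginals: p(U) = (0.6300, 0.3700), p(V) = (0.1300, 0.2800, 0.5900).
I(U;V) = Σ p(x,y)·log₂[p(x,y)/(p(x)p(y))].
  (1,r): 0.10·log₂(1.2210) = 0.0288
  (1,s): 0.21·log₂(1.1905) = 0.0528
  (1,t): 0.32·log₂(0.8609) = -0.0691
  (2,r): 0.03·log₂(0.6237) = -0.0204
  (2,s): 0.07·log₂(0.6757) = -0.0396
  (2,t): 0.27·log₂(1.2368) = 0.0828
Sum = 0.035 bits.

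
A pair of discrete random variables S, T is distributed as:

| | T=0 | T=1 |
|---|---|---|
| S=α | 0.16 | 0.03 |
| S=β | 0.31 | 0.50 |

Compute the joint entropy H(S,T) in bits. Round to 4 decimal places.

H(S,T) = −Σ p(x,y)·log₂ p(x,y) over all 4 cells.
  cell (α,0): −0.16·log₂0.16 = 0.42302
  cell (α,1): −0.03·log₂0.03 = 0.15177
  cell (β,0): −0.31·log₂0.31 = 0.52379
  cell (β,1): −0.50·log₂0.50 = 0.50000
Sum = 1.5986 bits.

1.5986 bits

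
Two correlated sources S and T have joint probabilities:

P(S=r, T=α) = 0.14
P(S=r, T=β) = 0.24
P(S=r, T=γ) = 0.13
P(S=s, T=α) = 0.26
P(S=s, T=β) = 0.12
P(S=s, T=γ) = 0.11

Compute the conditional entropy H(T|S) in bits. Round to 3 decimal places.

Marginals: p(S) = (0.5100, 0.4900), p(T) = (0.4000, 0.3600, 0.2400).
H(T|S) = Σ p(S) · H(T|S=·).
  S=r: p=0.5100, H(T|S=r) = 1.5264
  S=s: p=0.4900, H(T|S=s) = 1.4660
Weighted sum = 1.497 bits.

1.497 bits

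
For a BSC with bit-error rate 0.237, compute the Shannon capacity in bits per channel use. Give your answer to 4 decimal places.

Binary symmetric channel: C = 1 − h₂(ε) where h₂ is the binary entropy function.
h₂(0.237) = −0.237·log₂0.237 − 0.763·log₂0.763 = 0.7900.
C = 1 − 0.7900 = 0.2100 bits per channel use.

0.2100 bits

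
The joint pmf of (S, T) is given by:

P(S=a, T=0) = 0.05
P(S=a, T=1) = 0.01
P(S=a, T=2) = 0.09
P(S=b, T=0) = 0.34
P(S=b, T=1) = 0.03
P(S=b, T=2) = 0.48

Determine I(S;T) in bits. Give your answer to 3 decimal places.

0.003 bits

Marginals: p(S) = (0.1500, 0.8500), p(T) = (0.3900, 0.0400, 0.5700).
I(S;T) = Σ p(x,y)·log₂[p(x,y)/(p(x)p(y))].
  (a,0): 0.05·log₂(0.8547) = -0.0113
  (a,1): 0.01·log₂(1.6667) = 0.0074
  (a,2): 0.09·log₂(1.0526) = 0.0067
  (b,0): 0.34·log₂(1.0256) = 0.0124
  (b,1): 0.03·log₂(0.8824) = -0.0054
  (b,2): 0.48·log₂(0.9907) = -0.0065
Sum = 0.003 bits.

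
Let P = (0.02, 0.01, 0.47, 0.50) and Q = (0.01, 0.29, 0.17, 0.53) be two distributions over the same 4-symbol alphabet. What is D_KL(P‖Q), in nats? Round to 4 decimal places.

D(P‖Q) = Σ p·ln(p/q).
  0.02·ln(0.02/0.01) = 0.01386
  0.01·ln(0.01/0.29) = -0.03367
  0.47·ln(0.47/0.17) = 0.47796
  0.50·ln(0.50/0.53) = -0.02913
D(P‖Q) = 0.4290 nats.

0.4290 nats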